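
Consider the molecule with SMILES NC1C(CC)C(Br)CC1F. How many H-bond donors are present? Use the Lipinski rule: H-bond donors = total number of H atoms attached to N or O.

2

Donors: find every N or O and count the H atoms it carries.
  atom 1 (N): bond orders sum to 1 → 2 H
Lipinski HBD = 2.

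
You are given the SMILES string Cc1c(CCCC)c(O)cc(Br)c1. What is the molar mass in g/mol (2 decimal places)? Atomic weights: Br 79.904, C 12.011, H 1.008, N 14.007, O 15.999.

243.14 g/mol

First, the molecular formula is C11H15BrO (counting implicit H from valence).
  Br: 1 × 79.904 = 79.904
  C: 11 × 12.011 = 132.121
  H: 15 × 1.008 = 15.120
  O: 1 × 15.999 = 15.999
Sum: 1×79.904 + 11×12.011 + 15×1.008 + 1×15.999 = 243.144 → 243.14 g/mol.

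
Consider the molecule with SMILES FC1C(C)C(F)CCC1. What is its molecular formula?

Walk through each heavy atom and fill implicit hydrogens from standard valence (C 4, N 3, O 2, S 2, halogen 1):
  atom 1: F (halogen, monovalent) → 0 H
  atom 2: C, bond orders sum to 3 (valence 4) → 1 H
  atom 3: C, bond orders sum to 3 (valence 4) → 1 H
  atom 4: C, bond orders sum to 1 (valence 4) → 3 H
  atom 5: C, bond orders sum to 3 (valence 4) → 1 H
  atom 6: F (halogen, monovalent) → 0 H
  atom 7: C, bond orders sum to 2 (valence 4) → 2 H
  atom 8: C, bond orders sum to 2 (valence 4) → 2 H
  atom 9: C, bond orders sum to 2 (valence 4) → 2 H
Totals → C:7, H:12, F:2.

C7H12F2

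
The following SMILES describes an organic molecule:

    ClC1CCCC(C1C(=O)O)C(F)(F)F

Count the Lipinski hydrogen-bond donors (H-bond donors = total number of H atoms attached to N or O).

Donors: find every N or O and count the H atoms it carries.
  atom 9 (O): bond orders sum to 2 → 0 H
  atom 10 (O): bond orders sum to 1 → 1 H
Lipinski HBD = 1.

1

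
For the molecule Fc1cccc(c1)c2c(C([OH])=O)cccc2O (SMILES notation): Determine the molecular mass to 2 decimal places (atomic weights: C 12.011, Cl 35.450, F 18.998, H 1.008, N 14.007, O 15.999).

232.21 g/mol

First, the molecular formula is C13H9FO3 (counting implicit H from valence).
  C: 13 × 12.011 = 156.143
  F: 1 × 18.998 = 18.998
  H: 9 × 1.008 = 9.072
  O: 3 × 15.999 = 47.997
Sum: 13×12.011 + 1×18.998 + 9×1.008 + 3×15.999 = 232.210 → 232.21 g/mol.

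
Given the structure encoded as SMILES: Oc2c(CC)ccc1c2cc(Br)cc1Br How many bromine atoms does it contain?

Scan the SMILES for Br atoms (remember two-letter symbols like Cl and Br are single atoms).
Bromine count: 2.

2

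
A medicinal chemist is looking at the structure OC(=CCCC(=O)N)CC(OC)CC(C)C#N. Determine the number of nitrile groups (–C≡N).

1

The nitrile motif appears at heavy-atom position 16 in the SMILES.
Other groups present: 1 alkene, 1 amide, 1 ether, 1 hydroxyl.
Nitrile count: 1.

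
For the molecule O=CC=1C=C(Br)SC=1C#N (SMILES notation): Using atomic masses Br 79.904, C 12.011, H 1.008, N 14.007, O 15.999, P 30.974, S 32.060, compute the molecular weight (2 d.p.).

216.05 g/mol

First, the molecular formula is C6H2BrNOS (counting implicit H from valence).
  Br: 1 × 79.904 = 79.904
  C: 6 × 12.011 = 72.066
  H: 2 × 1.008 = 2.016
  N: 1 × 14.007 = 14.007
  O: 1 × 15.999 = 15.999
  S: 1 × 32.060 = 32.060
Sum: 1×79.904 + 6×12.011 + 2×1.008 + 1×14.007 + 1×15.999 + 1×32.060 = 216.052 → 216.05 g/mol.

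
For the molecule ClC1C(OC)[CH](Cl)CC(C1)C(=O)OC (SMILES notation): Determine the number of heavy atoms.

Every atom symbol written in the SMILES (organic subset) is one heavy atom; implicit H are not written.
Heavy atoms by element → C:9, Cl:2, O:3.
Total: 14.

14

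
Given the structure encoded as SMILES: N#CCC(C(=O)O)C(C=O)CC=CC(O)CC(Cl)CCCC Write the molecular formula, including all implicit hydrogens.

Walk through each heavy atom and fill implicit hydrogens from standard valence (C 4, N 3, O 2, S 2, halogen 1):
  atom 1: N, bond orders sum to 3 (valence 3) → 0 H
  atom 2: C, bond orders sum to 4 (valence 4) → 0 H
  atom 3: C, bond orders sum to 2 (valence 4) → 2 H
  atom 4: C, bond orders sum to 3 (valence 4) → 1 H
  atom 5: C, bond orders sum to 4 (valence 4) → 0 H
  atom 6: O, bond orders sum to 2 (valence 2) → 0 H
  atom 7: O, bond orders sum to 1 (valence 2) → 1 H
  atom 8: C, bond orders sum to 3 (valence 4) → 1 H
  atom 9: C, bond orders sum to 3 (valence 4) → 1 H
  atom 10: O, bond orders sum to 2 (valence 2) → 0 H
  atom 11: C, bond orders sum to 2 (valence 4) → 2 H
  atom 12: C, bond orders sum to 3 (valence 4) → 1 H
  atom 13: C, bond orders sum to 3 (valence 4) → 1 H
  atom 14: C, bond orders sum to 3 (valence 4) → 1 H
  atom 15: O, bond orders sum to 1 (valence 2) → 1 H
  atom 16: C, bond orders sum to 2 (valence 4) → 2 H
  atom 17: C, bond orders sum to 3 (valence 4) → 1 H
  atom 18: Cl (halogen, monovalent) → 0 H
  atom 19: C, bond orders sum to 2 (valence 4) → 2 H
  atom 20: C, bond orders sum to 2 (valence 4) → 2 H
  atom 21: C, bond orders sum to 2 (valence 4) → 2 H
  atom 22: C, bond orders sum to 1 (valence 4) → 3 H
Totals → C:16, H:24, Cl:1, N:1, O:4.
In Hill order: C16H24ClNO4.

C16H24ClNO4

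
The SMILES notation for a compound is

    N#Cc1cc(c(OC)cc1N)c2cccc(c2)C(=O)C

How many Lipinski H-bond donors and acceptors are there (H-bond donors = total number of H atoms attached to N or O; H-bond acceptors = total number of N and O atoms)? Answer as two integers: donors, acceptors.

2, 4

Donors: find every N or O and count the H atoms it carries.
  atom 1 (N): bond orders sum to 3 → 0 H
  atom 7 (O): bond orders sum to 2 → 0 H
  atom 11 (N): bond orders sum to 1 → 2 H
  atom 19 (O): bond orders sum to 2 → 0 H
Lipinski HBD = 2.
Acceptors: N atoms = 2, O atoms = 2 → HBA = 4.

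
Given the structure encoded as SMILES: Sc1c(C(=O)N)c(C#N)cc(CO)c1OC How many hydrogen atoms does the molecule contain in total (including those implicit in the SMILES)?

10

Walk through each heavy atom and fill implicit hydrogens from standard valence (C 4, N 3, O 2, S 2, halogen 1); for lowercase aromatic atoms, an aromatic c carries 1 H when it has two neighbours and 0 H with three, and aromatic n carries 0 H:
  atom 1: S, bond orders sum to 1 (valence 2) → 1 H
  atom 2: aromatic c, 3 neighbours → 0 H
  atom 3: aromatic c, 3 neighbours → 0 H
  atom 4: C, bond orders sum to 4 (valence 4) → 0 H
  atom 5: O, bond orders sum to 2 (valence 2) → 0 H
  atom 6: N, bond orders sum to 1 (valence 3) → 2 H
  atom 7: aromatic c, 3 neighbours → 0 H
  atom 8: C, bond orders sum to 4 (valence 4) → 0 H
  atom 9: N, bond orders sum to 3 (valence 3) → 0 H
  atom 10: aromatic c, 2 neighbours → 1 H
  atom 11: aromatic c, 3 neighbours → 0 H
  atom 12: C, bond orders sum to 2 (valence 4) → 2 H
  atom 13: O, bond orders sum to 1 (valence 2) → 1 H
  atom 14: aromatic c, 3 neighbours → 0 H
  atom 15: O, bond orders sum to 2 (valence 2) → 0 H
  atom 16: C, bond orders sum to 1 (valence 4) → 3 H
Total hydrogens: 10.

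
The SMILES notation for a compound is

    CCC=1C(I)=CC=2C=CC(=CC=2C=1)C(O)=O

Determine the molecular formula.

Walk through each heavy atom and fill implicit hydrogens from standard valence (C 4, N 3, O 2, S 2, halogen 1):
  atom 1: C, bond orders sum to 1 (valence 4) → 3 H
  atom 2: C, bond orders sum to 2 (valence 4) → 2 H
  atom 3: C, bond orders sum to 4 (valence 4) → 0 H
  atom 4: C, bond orders sum to 4 (valence 4) → 0 H
  atom 5: I (halogen, monovalent) → 0 H
  atom 6: C, bond orders sum to 3 (valence 4) → 1 H
  atom 7: C, bond orders sum to 4 (valence 4) → 0 H
  atom 8: C, bond orders sum to 3 (valence 4) → 1 H
  atom 9: C, bond orders sum to 3 (valence 4) → 1 H
  atom 10: C, bond orders sum to 4 (valence 4) → 0 H
  atom 11: C, bond orders sum to 3 (valence 4) → 1 H
  atom 12: C, bond orders sum to 4 (valence 4) → 0 H
  atom 13: C, bond orders sum to 3 (valence 4) → 1 H
  atom 14: C, bond orders sum to 4 (valence 4) → 0 H
  atom 15: O, bond orders sum to 1 (valence 2) → 1 H
  atom 16: O, bond orders sum to 2 (valence 2) → 0 H
Totals → C:13, H:11, I:1, O:2.
In Hill order: C13H11IO2.

C13H11IO2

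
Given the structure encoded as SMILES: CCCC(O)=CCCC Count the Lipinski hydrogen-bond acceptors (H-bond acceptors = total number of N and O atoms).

1

N atoms: 0; O atoms: 1.
Lipinski HBA = 0 + 1 = 1.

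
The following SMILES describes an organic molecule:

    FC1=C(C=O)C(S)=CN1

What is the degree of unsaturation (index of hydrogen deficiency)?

Degree of unsaturation = (number of rings) + (number of π bonds).
Ring closures in the SMILES: 1.
π bonds: 3 double bonds (each 1 DoU) → 3 DoU from unsaturation.
Total DoU = 1 + 3 = 4.

4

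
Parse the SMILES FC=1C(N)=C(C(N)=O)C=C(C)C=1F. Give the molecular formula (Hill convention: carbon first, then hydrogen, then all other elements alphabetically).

Walk through each heavy atom and fill implicit hydrogens from standard valence (C 4, N 3, O 2, S 2, halogen 1):
  atom 1: F (halogen, monovalent) → 0 H
  atom 2: C, bond orders sum to 4 (valence 4) → 0 H
  atom 3: C, bond orders sum to 4 (valence 4) → 0 H
  atom 4: N, bond orders sum to 1 (valence 3) → 2 H
  atom 5: C, bond orders sum to 4 (valence 4) → 0 H
  atom 6: C, bond orders sum to 4 (valence 4) → 0 H
  atom 7: N, bond orders sum to 1 (valence 3) → 2 H
  atom 8: O, bond orders sum to 2 (valence 2) → 0 H
  atom 9: C, bond orders sum to 3 (valence 4) → 1 H
  atom 10: C, bond orders sum to 4 (valence 4) → 0 H
  atom 11: C, bond orders sum to 1 (valence 4) → 3 H
  atom 12: C, bond orders sum to 4 (valence 4) → 0 H
  atom 13: F (halogen, monovalent) → 0 H
Totals → C:8, H:8, F:2, N:2, O:1.

C8H8F2N2O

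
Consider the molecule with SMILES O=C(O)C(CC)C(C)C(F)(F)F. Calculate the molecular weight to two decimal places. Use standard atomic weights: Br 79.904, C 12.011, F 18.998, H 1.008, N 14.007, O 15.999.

184.16 g/mol

First, the molecular formula is C7H11F3O2 (counting implicit H from valence).
  C: 7 × 12.011 = 84.077
  F: 3 × 18.998 = 56.994
  H: 11 × 1.008 = 11.088
  O: 2 × 15.999 = 31.998
Sum: 7×12.011 + 3×18.998 + 11×1.008 + 2×15.999 = 184.157 → 184.16 g/mol.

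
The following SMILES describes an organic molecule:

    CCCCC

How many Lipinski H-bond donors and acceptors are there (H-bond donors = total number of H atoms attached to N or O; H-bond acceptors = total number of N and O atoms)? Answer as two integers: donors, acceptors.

0, 0

Donors: find every N or O and count the H atoms it carries.
  (no N or O atoms present)
Lipinski HBD = 0.
Acceptors: N atoms = 0, O atoms = 0 → HBA = 0.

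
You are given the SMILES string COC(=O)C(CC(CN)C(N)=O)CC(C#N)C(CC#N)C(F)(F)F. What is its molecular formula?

Walk through each heavy atom and fill implicit hydrogens from standard valence (C 4, N 3, O 2, S 2, halogen 1):
  atom 1: C, bond orders sum to 1 (valence 4) → 3 H
  atom 2: O, bond orders sum to 2 (valence 2) → 0 H
  atom 3: C, bond orders sum to 4 (valence 4) → 0 H
  atom 4: O, bond orders sum to 2 (valence 2) → 0 H
  atom 5: C, bond orders sum to 3 (valence 4) → 1 H
  atom 6: C, bond orders sum to 2 (valence 4) → 2 H
  atom 7: C, bond orders sum to 3 (valence 4) → 1 H
  atom 8: C, bond orders sum to 2 (valence 4) → 2 H
  atom 9: N, bond orders sum to 1 (valence 3) → 2 H
  atom 10: C, bond orders sum to 4 (valence 4) → 0 H
  atom 11: N, bond orders sum to 1 (valence 3) → 2 H
  atom 12: O, bond orders sum to 2 (valence 2) → 0 H
  atom 13: C, bond orders sum to 2 (valence 4) → 2 H
  atom 14: C, bond orders sum to 3 (valence 4) → 1 H
  atom 15: C, bond orders sum to 4 (valence 4) → 0 H
  atom 16: N, bond orders sum to 3 (valence 3) → 0 H
  atom 17: C, bond orders sum to 3 (valence 4) → 1 H
  atom 18: C, bond orders sum to 2 (valence 4) → 2 H
  atom 19: C, bond orders sum to 4 (valence 4) → 0 H
  atom 20: N, bond orders sum to 3 (valence 3) → 0 H
  atom 21: C, bond orders sum to 4 (valence 4) → 0 H
  atom 22: F (halogen, monovalent) → 0 H
  atom 23: F (halogen, monovalent) → 0 H
  atom 24: F (halogen, monovalent) → 0 H
Totals → C:14, H:19, F:3, N:4, O:3.
In Hill order: C14H19F3N4O3.

C14H19F3N4O3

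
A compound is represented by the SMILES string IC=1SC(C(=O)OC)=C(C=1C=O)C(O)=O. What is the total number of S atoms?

1

Scan the SMILES for S atoms (remember two-letter symbols like Cl and Br are single atoms).
Sulfur count: 1.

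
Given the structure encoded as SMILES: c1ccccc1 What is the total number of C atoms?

Count every carbon token in the SMILES (each C, including those in ring-closure positions and inside branches).
Carbon count: 6.

6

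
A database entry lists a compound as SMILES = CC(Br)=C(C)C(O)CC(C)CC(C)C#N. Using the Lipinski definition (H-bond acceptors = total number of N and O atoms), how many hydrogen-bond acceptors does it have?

N atoms: 1; O atoms: 1.
Lipinski HBA = 1 + 1 = 2.

2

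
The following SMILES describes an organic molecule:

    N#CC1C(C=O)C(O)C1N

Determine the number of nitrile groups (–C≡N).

1

The nitrile motif appears at heavy-atom position 2 in the SMILES.
Other groups present: 1 aldehyde, 1 hydroxyl, 1 primary amine.
Nitrile count: 1.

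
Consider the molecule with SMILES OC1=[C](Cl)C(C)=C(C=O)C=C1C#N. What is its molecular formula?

C9H6ClNO2

Walk through each heavy atom and fill implicit hydrogens from standard valence (C 4, N 3, O 2, S 2, halogen 1):
  atom 1: O, bond orders sum to 1 (valence 2) → 1 H
  atom 2: C, bond orders sum to 4 (valence 4) → 0 H
  atom 3: C with explicit H count 0
  atom 4: Cl (halogen, monovalent) → 0 H
  atom 5: C, bond orders sum to 4 (valence 4) → 0 H
  atom 6: C, bond orders sum to 1 (valence 4) → 3 H
  atom 7: C, bond orders sum to 4 (valence 4) → 0 H
  atom 8: C, bond orders sum to 3 (valence 4) → 1 H
  atom 9: O, bond orders sum to 2 (valence 2) → 0 H
  atom 10: C, bond orders sum to 3 (valence 4) → 1 H
  atom 11: C, bond orders sum to 4 (valence 4) → 0 H
  atom 12: C, bond orders sum to 4 (valence 4) → 0 H
  atom 13: N, bond orders sum to 3 (valence 3) → 0 H
Totals → C:9, H:6, Cl:1, N:1, O:2.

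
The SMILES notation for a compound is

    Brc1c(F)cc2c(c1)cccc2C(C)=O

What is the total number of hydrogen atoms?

Walk through each heavy atom and fill implicit hydrogens from standard valence (C 4, N 3, O 2, S 2, halogen 1); for lowercase aromatic atoms, an aromatic c carries 1 H when it has two neighbours and 0 H with three, and aromatic n carries 0 H:
  atom 1: Br (halogen, monovalent) → 0 H
  atom 2: aromatic c, 3 neighbours → 0 H
  atom 3: aromatic c, 3 neighbours → 0 H
  atom 4: F (halogen, monovalent) → 0 H
  atom 5: aromatic c, 2 neighbours → 1 H
  atom 6: aromatic c, 3 neighbours → 0 H
  atom 7: aromatic c, 3 neighbours → 0 H
  atom 8: aromatic c, 2 neighbours → 1 H
  atom 9: aromatic c, 2 neighbours → 1 H
  atom 10: aromatic c, 2 neighbours → 1 H
  atom 11: aromatic c, 2 neighbours → 1 H
  atom 12: aromatic c, 3 neighbours → 0 H
  atom 13: C, bond orders sum to 4 (valence 4) → 0 H
  atom 14: C, bond orders sum to 1 (valence 4) → 3 H
  atom 15: O, bond orders sum to 2 (valence 2) → 0 H
Total hydrogens: 8.

8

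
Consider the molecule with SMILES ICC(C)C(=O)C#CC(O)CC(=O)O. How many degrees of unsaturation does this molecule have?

4

Degree of unsaturation = (number of rings) + (number of π bonds).
Ring closures in the SMILES: 0.
π bonds: 2 double bonds (each 1 DoU), 1 triple bond (each 2 DoU) → 4 DoU from unsaturation.
Total DoU = 0 + 4 = 4.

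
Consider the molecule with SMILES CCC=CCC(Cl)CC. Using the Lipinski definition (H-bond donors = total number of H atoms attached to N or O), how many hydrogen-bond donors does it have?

0

Donors: find every N or O and count the H atoms it carries.
  (no N or O atoms present)
Lipinski HBD = 0.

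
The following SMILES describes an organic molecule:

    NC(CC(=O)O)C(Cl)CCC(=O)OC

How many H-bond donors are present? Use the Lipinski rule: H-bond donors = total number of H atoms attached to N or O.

3

Donors: find every N or O and count the H atoms it carries.
  atom 1 (N): bond orders sum to 1 → 2 H
  atom 5 (O): bond orders sum to 2 → 0 H
  atom 6 (O): bond orders sum to 1 → 1 H
  atom 12 (O): bond orders sum to 2 → 0 H
  atom 13 (O): bond orders sum to 2 → 0 H
Lipinski HBD = 3.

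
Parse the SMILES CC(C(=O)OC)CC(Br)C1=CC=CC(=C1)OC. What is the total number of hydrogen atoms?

17

Walk through each heavy atom and fill implicit hydrogens from standard valence (C 4, N 3, O 2, S 2, halogen 1):
  atom 1: C, bond orders sum to 1 (valence 4) → 3 H
  atom 2: C, bond orders sum to 3 (valence 4) → 1 H
  atom 3: C, bond orders sum to 4 (valence 4) → 0 H
  atom 4: O, bond orders sum to 2 (valence 2) → 0 H
  atom 5: O, bond orders sum to 2 (valence 2) → 0 H
  atom 6: C, bond orders sum to 1 (valence 4) → 3 H
  atom 7: C, bond orders sum to 2 (valence 4) → 2 H
  atom 8: C, bond orders sum to 3 (valence 4) → 1 H
  atom 9: Br (halogen, monovalent) → 0 H
  atom 10: C, bond orders sum to 4 (valence 4) → 0 H
  atom 11: C, bond orders sum to 3 (valence 4) → 1 H
  atom 12: C, bond orders sum to 3 (valence 4) → 1 H
  atom 13: C, bond orders sum to 3 (valence 4) → 1 H
  atom 14: C, bond orders sum to 4 (valence 4) → 0 H
  atom 15: C, bond orders sum to 3 (valence 4) → 1 H
  atom 16: O, bond orders sum to 2 (valence 2) → 0 H
  atom 17: C, bond orders sum to 1 (valence 4) → 3 H
Total hydrogens: 17.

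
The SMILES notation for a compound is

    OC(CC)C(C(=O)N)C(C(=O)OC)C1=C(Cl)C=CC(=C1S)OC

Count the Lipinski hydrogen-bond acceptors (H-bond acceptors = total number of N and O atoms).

N atoms: 1; O atoms: 5.
Lipinski HBA = 1 + 5 = 6.

6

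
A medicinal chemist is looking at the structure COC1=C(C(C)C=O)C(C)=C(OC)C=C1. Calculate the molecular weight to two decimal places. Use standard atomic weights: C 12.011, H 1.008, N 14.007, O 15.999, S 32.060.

208.26 g/mol

First, the molecular formula is C12H16O3 (counting implicit H from valence).
  C: 12 × 12.011 = 144.132
  H: 16 × 1.008 = 16.128
  O: 3 × 15.999 = 47.997
Sum: 12×12.011 + 16×1.008 + 3×15.999 = 208.257 → 208.26 g/mol.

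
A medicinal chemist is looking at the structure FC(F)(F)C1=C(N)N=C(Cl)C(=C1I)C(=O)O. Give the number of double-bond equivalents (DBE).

Molecular formula: C7H3ClF3IN2O2.
DoU = (2C + 2 + N − H − X) / 2, where X is the halogen count and O/S are ignored.
    = (2·7 + 2 + 2 − 3 − 5) / 2 = 10 / 2 = 5.

5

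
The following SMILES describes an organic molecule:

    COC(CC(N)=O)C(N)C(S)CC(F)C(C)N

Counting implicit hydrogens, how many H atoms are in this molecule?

22

Walk through each heavy atom and fill implicit hydrogens from standard valence (C 4, N 3, O 2, S 2, halogen 1):
  atom 1: C, bond orders sum to 1 (valence 4) → 3 H
  atom 2: O, bond orders sum to 2 (valence 2) → 0 H
  atom 3: C, bond orders sum to 3 (valence 4) → 1 H
  atom 4: C, bond orders sum to 2 (valence 4) → 2 H
  atom 5: C, bond orders sum to 4 (valence 4) → 0 H
  atom 6: N, bond orders sum to 1 (valence 3) → 2 H
  atom 7: O, bond orders sum to 2 (valence 2) → 0 H
  atom 8: C, bond orders sum to 3 (valence 4) → 1 H
  atom 9: N, bond orders sum to 1 (valence 3) → 2 H
  atom 10: C, bond orders sum to 3 (valence 4) → 1 H
  atom 11: S, bond orders sum to 1 (valence 2) → 1 H
  atom 12: C, bond orders sum to 2 (valence 4) → 2 H
  atom 13: C, bond orders sum to 3 (valence 4) → 1 H
  atom 14: F (halogen, monovalent) → 0 H
  atom 15: C, bond orders sum to 3 (valence 4) → 1 H
  atom 16: C, bond orders sum to 1 (valence 4) → 3 H
  atom 17: N, bond orders sum to 1 (valence 3) → 2 H
Total hydrogens: 22.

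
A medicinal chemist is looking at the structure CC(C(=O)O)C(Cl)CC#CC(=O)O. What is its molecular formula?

C8H9ClO4

Walk through each heavy atom and fill implicit hydrogens from standard valence (C 4, N 3, O 2, S 2, halogen 1):
  atom 1: C, bond orders sum to 1 (valence 4) → 3 H
  atom 2: C, bond orders sum to 3 (valence 4) → 1 H
  atom 3: C, bond orders sum to 4 (valence 4) → 0 H
  atom 4: O, bond orders sum to 2 (valence 2) → 0 H
  atom 5: O, bond orders sum to 1 (valence 2) → 1 H
  atom 6: C, bond orders sum to 3 (valence 4) → 1 H
  atom 7: Cl (halogen, monovalent) → 0 H
  atom 8: C, bond orders sum to 2 (valence 4) → 2 H
  atom 9: C, bond orders sum to 4 (valence 4) → 0 H
  atom 10: C, bond orders sum to 4 (valence 4) → 0 H
  atom 11: C, bond orders sum to 4 (valence 4) → 0 H
  atom 12: O, bond orders sum to 2 (valence 2) → 0 H
  atom 13: O, bond orders sum to 1 (valence 2) → 1 H
Totals → C:8, H:9, Cl:1, O:4.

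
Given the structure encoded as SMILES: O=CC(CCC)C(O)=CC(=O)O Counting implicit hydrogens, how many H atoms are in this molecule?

12

Walk through each heavy atom and fill implicit hydrogens from standard valence (C 4, N 3, O 2, S 2, halogen 1):
  atom 1: O, bond orders sum to 2 (valence 2) → 0 H
  atom 2: C, bond orders sum to 3 (valence 4) → 1 H
  atom 3: C, bond orders sum to 3 (valence 4) → 1 H
  atom 4: C, bond orders sum to 2 (valence 4) → 2 H
  atom 5: C, bond orders sum to 2 (valence 4) → 2 H
  atom 6: C, bond orders sum to 1 (valence 4) → 3 H
  atom 7: C, bond orders sum to 4 (valence 4) → 0 H
  atom 8: O, bond orders sum to 1 (valence 2) → 1 H
  atom 9: C, bond orders sum to 3 (valence 4) → 1 H
  atom 10: C, bond orders sum to 4 (valence 4) → 0 H
  atom 11: O, bond orders sum to 2 (valence 2) → 0 H
  atom 12: O, bond orders sum to 1 (valence 2) → 1 H
Total hydrogens: 12.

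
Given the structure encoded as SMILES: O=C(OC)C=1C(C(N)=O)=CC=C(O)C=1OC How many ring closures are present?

In SMILES, each pair of matching ring-closure digits denotes one ring-closing bond; the number of such bonds equals the number of independent rings.
Ring-closure bonds here: 1.

1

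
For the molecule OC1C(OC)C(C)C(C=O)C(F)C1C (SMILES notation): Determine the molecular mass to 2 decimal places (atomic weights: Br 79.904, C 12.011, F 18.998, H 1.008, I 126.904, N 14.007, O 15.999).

204.24 g/mol

First, the molecular formula is C10H17FO3 (counting implicit H from valence).
  C: 10 × 12.011 = 120.110
  F: 1 × 18.998 = 18.998
  H: 17 × 1.008 = 17.136
  O: 3 × 15.999 = 47.997
Sum: 10×12.011 + 1×18.998 + 17×1.008 + 3×15.999 = 204.241 → 204.24 g/mol.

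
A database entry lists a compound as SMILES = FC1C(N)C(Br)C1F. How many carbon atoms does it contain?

4

Count every carbon token in the SMILES (each C, including those in ring-closure positions and inside branches).
Carbon count: 4.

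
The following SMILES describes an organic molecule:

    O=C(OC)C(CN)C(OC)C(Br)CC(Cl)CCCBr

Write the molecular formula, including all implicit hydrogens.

Walk through each heavy atom and fill implicit hydrogens from standard valence (C 4, N 3, O 2, S 2, halogen 1):
  atom 1: O, bond orders sum to 2 (valence 2) → 0 H
  atom 2: C, bond orders sum to 4 (valence 4) → 0 H
  atom 3: O, bond orders sum to 2 (valence 2) → 0 H
  atom 4: C, bond orders sum to 1 (valence 4) → 3 H
  atom 5: C, bond orders sum to 3 (valence 4) → 1 H
  atom 6: C, bond orders sum to 2 (valence 4) → 2 H
  atom 7: N, bond orders sum to 1 (valence 3) → 2 H
  atom 8: C, bond orders sum to 3 (valence 4) → 1 H
  atom 9: O, bond orders sum to 2 (valence 2) → 0 H
  atom 10: C, bond orders sum to 1 (valence 4) → 3 H
  atom 11: C, bond orders sum to 3 (valence 4) → 1 H
  atom 12: Br (halogen, monovalent) → 0 H
  atom 13: C, bond orders sum to 2 (valence 4) → 2 H
  atom 14: C, bond orders sum to 3 (valence 4) → 1 H
  atom 15: Cl (halogen, monovalent) → 0 H
  atom 16: C, bond orders sum to 2 (valence 4) → 2 H
  atom 17: C, bond orders sum to 2 (valence 4) → 2 H
  atom 18: C, bond orders sum to 2 (valence 4) → 2 H
  atom 19: Br (halogen, monovalent) → 0 H
Totals → C:12, H:22, Br:2, Cl:1, N:1, O:3.

C12H22Br2ClNO3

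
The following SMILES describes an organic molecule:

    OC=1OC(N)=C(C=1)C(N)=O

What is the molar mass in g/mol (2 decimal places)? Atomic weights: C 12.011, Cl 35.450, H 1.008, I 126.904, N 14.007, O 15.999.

142.11 g/mol

First, the molecular formula is C5H6N2O3 (counting implicit H from valence).
  C: 5 × 12.011 = 60.055
  H: 6 × 1.008 = 6.048
  N: 2 × 14.007 = 28.014
  O: 3 × 15.999 = 47.997
Sum: 5×12.011 + 6×1.008 + 2×14.007 + 3×15.999 = 142.114 → 142.11 g/mol.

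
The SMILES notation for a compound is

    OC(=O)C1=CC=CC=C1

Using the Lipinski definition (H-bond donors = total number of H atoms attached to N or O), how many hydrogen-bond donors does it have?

1

Donors: find every N or O and count the H atoms it carries.
  atom 1 (O): bond orders sum to 1 → 1 H
  atom 3 (O): bond orders sum to 2 → 0 H
Lipinski HBD = 1.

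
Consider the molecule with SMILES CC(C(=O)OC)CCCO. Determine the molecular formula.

Walk through each heavy atom and fill implicit hydrogens from standard valence (C 4, N 3, O 2, S 2, halogen 1):
  atom 1: C, bond orders sum to 1 (valence 4) → 3 H
  atom 2: C, bond orders sum to 3 (valence 4) → 1 H
  atom 3: C, bond orders sum to 4 (valence 4) → 0 H
  atom 4: O, bond orders sum to 2 (valence 2) → 0 H
  atom 5: O, bond orders sum to 2 (valence 2) → 0 H
  atom 6: C, bond orders sum to 1 (valence 4) → 3 H
  atom 7: C, bond orders sum to 2 (valence 4) → 2 H
  atom 8: C, bond orders sum to 2 (valence 4) → 2 H
  atom 9: C, bond orders sum to 2 (valence 4) → 2 H
  atom 10: O, bond orders sum to 1 (valence 2) → 1 H
Totals → C:7, H:14, O:3.
In Hill order: C7H14O3.

C7H14O3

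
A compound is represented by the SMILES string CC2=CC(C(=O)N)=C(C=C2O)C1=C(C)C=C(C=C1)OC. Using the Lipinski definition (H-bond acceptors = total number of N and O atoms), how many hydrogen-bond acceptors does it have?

4

N atoms: 1; O atoms: 3.
Lipinski HBA = 1 + 3 = 4.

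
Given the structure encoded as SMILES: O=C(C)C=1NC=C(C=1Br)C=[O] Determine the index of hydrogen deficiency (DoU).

5

Molecular formula: C7H6BrNO2.
DoU = (2C + 2 + N − H − X) / 2, where X is the halogen count and O/S are ignored.
    = (2·7 + 2 + 1 − 6 − 1) / 2 = 10 / 2 = 5.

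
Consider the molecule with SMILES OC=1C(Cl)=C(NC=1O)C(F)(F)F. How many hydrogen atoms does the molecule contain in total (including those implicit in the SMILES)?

3

Walk through each heavy atom and fill implicit hydrogens from standard valence (C 4, N 3, O 2, S 2, halogen 1):
  atom 1: O, bond orders sum to 1 (valence 2) → 1 H
  atom 2: C, bond orders sum to 4 (valence 4) → 0 H
  atom 3: C, bond orders sum to 4 (valence 4) → 0 H
  atom 4: Cl (halogen, monovalent) → 0 H
  atom 5: C, bond orders sum to 4 (valence 4) → 0 H
  atom 6: N, bond orders sum to 2 (valence 3) → 1 H
  atom 7: C, bond orders sum to 4 (valence 4) → 0 H
  atom 8: O, bond orders sum to 1 (valence 2) → 1 H
  atom 9: C, bond orders sum to 4 (valence 4) → 0 H
  atom 10: F (halogen, monovalent) → 0 H
  atom 11: F (halogen, monovalent) → 0 H
  atom 12: F (halogen, monovalent) → 0 H
Total hydrogens: 3.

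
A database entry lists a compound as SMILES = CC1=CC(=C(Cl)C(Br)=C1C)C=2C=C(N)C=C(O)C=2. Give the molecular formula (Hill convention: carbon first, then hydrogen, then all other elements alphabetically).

C14H13BrClNO

Walk through each heavy atom and fill implicit hydrogens from standard valence (C 4, N 3, O 2, S 2, halogen 1):
  atom 1: C, bond orders sum to 1 (valence 4) → 3 H
  atom 2: C, bond orders sum to 4 (valence 4) → 0 H
  atom 3: C, bond orders sum to 3 (valence 4) → 1 H
  atom 4: C, bond orders sum to 4 (valence 4) → 0 H
  atom 5: C, bond orders sum to 4 (valence 4) → 0 H
  atom 6: Cl (halogen, monovalent) → 0 H
  atom 7: C, bond orders sum to 4 (valence 4) → 0 H
  atom 8: Br (halogen, monovalent) → 0 H
  atom 9: C, bond orders sum to 4 (valence 4) → 0 H
  atom 10: C, bond orders sum to 1 (valence 4) → 3 H
  atom 11: C, bond orders sum to 4 (valence 4) → 0 H
  atom 12: C, bond orders sum to 3 (valence 4) → 1 H
  atom 13: C, bond orders sum to 4 (valence 4) → 0 H
  atom 14: N, bond orders sum to 1 (valence 3) → 2 H
  atom 15: C, bond orders sum to 3 (valence 4) → 1 H
  atom 16: C, bond orders sum to 4 (valence 4) → 0 H
  atom 17: O, bond orders sum to 1 (valence 2) → 1 H
  atom 18: C, bond orders sum to 3 (valence 4) → 1 H
Totals → C:14, H:13, Br:1, Cl:1, N:1, O:1.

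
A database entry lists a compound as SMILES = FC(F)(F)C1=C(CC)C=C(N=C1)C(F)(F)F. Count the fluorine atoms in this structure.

Scan the SMILES for F atoms (remember two-letter symbols like Cl and Br are single atoms).
Fluorine count: 6.

6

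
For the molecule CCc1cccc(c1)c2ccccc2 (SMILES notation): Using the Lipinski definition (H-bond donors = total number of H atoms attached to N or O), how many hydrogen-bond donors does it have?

Donors: find every N or O and count the H atoms it carries.
  (no N or O atoms present)
Lipinski HBD = 0.

0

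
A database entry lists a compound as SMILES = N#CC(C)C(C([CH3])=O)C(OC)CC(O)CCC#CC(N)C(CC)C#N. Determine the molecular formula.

C19H29N3O3

Walk through each heavy atom and fill implicit hydrogens from standard valence (C 4, N 3, O 2, S 2, halogen 1):
  atom 1: N, bond orders sum to 3 (valence 3) → 0 H
  atom 2: C, bond orders sum to 4 (valence 4) → 0 H
  atom 3: C, bond orders sum to 3 (valence 4) → 1 H
  atom 4: C, bond orders sum to 1 (valence 4) → 3 H
  atom 5: C, bond orders sum to 3 (valence 4) → 1 H
  atom 6: C, bond orders sum to 4 (valence 4) → 0 H
  atom 7: C with explicit H count 3
  atom 8: O, bond orders sum to 2 (valence 2) → 0 H
  atom 9: C, bond orders sum to 3 (valence 4) → 1 H
  atom 10: O, bond orders sum to 2 (valence 2) → 0 H
  atom 11: C, bond orders sum to 1 (valence 4) → 3 H
  atom 12: C, bond orders sum to 2 (valence 4) → 2 H
  atom 13: C, bond orders sum to 3 (valence 4) → 1 H
  atom 14: O, bond orders sum to 1 (valence 2) → 1 H
  atom 15: C, bond orders sum to 2 (valence 4) → 2 H
  atom 16: C, bond orders sum to 2 (valence 4) → 2 H
  atom 17: C, bond orders sum to 4 (valence 4) → 0 H
  atom 18: C, bond orders sum to 4 (valence 4) → 0 H
  atom 19: C, bond orders sum to 3 (valence 4) → 1 H
  atom 20: N, bond orders sum to 1 (valence 3) → 2 H
  atom 21: C, bond orders sum to 3 (valence 4) → 1 H
  atom 22: C, bond orders sum to 2 (valence 4) → 2 H
  atom 23: C, bond orders sum to 1 (valence 4) → 3 H
  atom 24: C, bond orders sum to 4 (valence 4) → 0 H
  atom 25: N, bond orders sum to 3 (valence 3) → 0 H
Totals → C:19, H:29, N:3, O:3.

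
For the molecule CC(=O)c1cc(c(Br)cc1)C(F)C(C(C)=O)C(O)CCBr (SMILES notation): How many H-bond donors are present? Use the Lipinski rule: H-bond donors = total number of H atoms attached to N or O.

1

Donors: find every N or O and count the H atoms it carries.
  atom 3 (O): bond orders sum to 2 → 0 H
  atom 16 (O): bond orders sum to 2 → 0 H
  atom 18 (O): bond orders sum to 1 → 1 H
Lipinski HBD = 1.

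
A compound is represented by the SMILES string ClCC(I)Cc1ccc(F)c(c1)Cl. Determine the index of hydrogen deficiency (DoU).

4

Molecular formula: C9H8Cl2FI.
DoU = (2C + 2 + N − H − X) / 2, where X is the halogen count and O/S are ignored.
    = (2·9 + 2 + 0 − 8 − 4) / 2 = 8 / 2 = 4.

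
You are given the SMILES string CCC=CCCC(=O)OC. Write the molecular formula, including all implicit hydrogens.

C8H14O2

Walk through each heavy atom and fill implicit hydrogens from standard valence (C 4, N 3, O 2, S 2, halogen 1):
  atom 1: C, bond orders sum to 1 (valence 4) → 3 H
  atom 2: C, bond orders sum to 2 (valence 4) → 2 H
  atom 3: C, bond orders sum to 3 (valence 4) → 1 H
  atom 4: C, bond orders sum to 3 (valence 4) → 1 H
  atom 5: C, bond orders sum to 2 (valence 4) → 2 H
  atom 6: C, bond orders sum to 2 (valence 4) → 2 H
  atom 7: C, bond orders sum to 4 (valence 4) → 0 H
  atom 8: O, bond orders sum to 2 (valence 2) → 0 H
  atom 9: O, bond orders sum to 2 (valence 2) → 0 H
  atom 10: C, bond orders sum to 1 (valence 4) → 3 H
Totals → C:8, H:14, O:2.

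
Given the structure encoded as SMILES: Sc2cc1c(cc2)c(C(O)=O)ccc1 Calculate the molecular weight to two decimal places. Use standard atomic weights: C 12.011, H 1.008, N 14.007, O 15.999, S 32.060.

First, the molecular formula is C11H8O2S (counting implicit H from valence).
  C: 11 × 12.011 = 132.121
  H: 8 × 1.008 = 8.064
  O: 2 × 15.999 = 31.998
  S: 1 × 32.060 = 32.060
Sum: 11×12.011 + 8×1.008 + 2×15.999 + 1×32.060 = 204.243 → 204.24 g/mol.

204.24 g/mol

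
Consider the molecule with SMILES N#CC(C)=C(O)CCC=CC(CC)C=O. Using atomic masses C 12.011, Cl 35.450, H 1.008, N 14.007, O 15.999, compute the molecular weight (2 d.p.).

207.27 g/mol

First, the molecular formula is C12H17NO2 (counting implicit H from valence).
  C: 12 × 12.011 = 144.132
  H: 17 × 1.008 = 17.136
  N: 1 × 14.007 = 14.007
  O: 2 × 15.999 = 31.998
Sum: 12×12.011 + 17×1.008 + 1×14.007 + 2×15.999 = 207.273 → 207.27 g/mol.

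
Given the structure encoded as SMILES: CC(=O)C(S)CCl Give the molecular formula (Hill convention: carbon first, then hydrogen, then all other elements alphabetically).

C4H7ClOS

Walk through each heavy atom and fill implicit hydrogens from standard valence (C 4, N 3, O 2, S 2, halogen 1):
  atom 1: C, bond orders sum to 1 (valence 4) → 3 H
  atom 2: C, bond orders sum to 4 (valence 4) → 0 H
  atom 3: O, bond orders sum to 2 (valence 2) → 0 H
  atom 4: C, bond orders sum to 3 (valence 4) → 1 H
  atom 5: S, bond orders sum to 1 (valence 2) → 1 H
  atom 6: C, bond orders sum to 2 (valence 4) → 2 H
  atom 7: Cl (halogen, monovalent) → 0 H
Totals → C:4, H:7, Cl:1, O:1, S:1.
In Hill order: C4H7ClOS.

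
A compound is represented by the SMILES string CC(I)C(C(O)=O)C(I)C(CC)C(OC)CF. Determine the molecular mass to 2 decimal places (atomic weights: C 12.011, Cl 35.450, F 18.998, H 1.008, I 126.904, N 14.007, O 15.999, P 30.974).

472.08 g/mol

First, the molecular formula is C11H19FI2O3 (counting implicit H from valence).
  C: 11 × 12.011 = 132.121
  F: 1 × 18.998 = 18.998
  H: 19 × 1.008 = 19.152
  I: 2 × 126.904 = 253.808
  O: 3 × 15.999 = 47.997
Sum: 11×12.011 + 1×18.998 + 19×1.008 + 2×126.904 + 3×15.999 = 472.076 → 472.08 g/mol.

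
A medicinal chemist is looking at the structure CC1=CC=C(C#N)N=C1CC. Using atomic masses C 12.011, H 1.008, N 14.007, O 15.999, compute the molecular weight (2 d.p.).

146.19 g/mol

First, the molecular formula is C9H10N2 (counting implicit H from valence).
  C: 9 × 12.011 = 108.099
  H: 10 × 1.008 = 10.080
  N: 2 × 14.007 = 28.014
Sum: 9×12.011 + 10×1.008 + 2×14.007 = 146.193 → 146.19 g/mol.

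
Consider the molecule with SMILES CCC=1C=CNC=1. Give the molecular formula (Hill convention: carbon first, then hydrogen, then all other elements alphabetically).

Walk through each heavy atom and fill implicit hydrogens from standard valence (C 4, N 3, O 2, S 2, halogen 1):
  atom 1: C, bond orders sum to 1 (valence 4) → 3 H
  atom 2: C, bond orders sum to 2 (valence 4) → 2 H
  atom 3: C, bond orders sum to 4 (valence 4) → 0 H
  atom 4: C, bond orders sum to 3 (valence 4) → 1 H
  atom 5: C, bond orders sum to 3 (valence 4) → 1 H
  atom 6: N, bond orders sum to 2 (valence 3) → 1 H
  atom 7: C, bond orders sum to 3 (valence 4) → 1 H
Totals → C:6, H:9, N:1.

C6H9N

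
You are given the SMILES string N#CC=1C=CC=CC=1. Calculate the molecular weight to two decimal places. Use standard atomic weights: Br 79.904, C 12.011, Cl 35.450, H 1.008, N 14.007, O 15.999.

103.12 g/mol

First, the molecular formula is C7H5N (counting implicit H from valence).
  C: 7 × 12.011 = 84.077
  H: 5 × 1.008 = 5.040
  N: 1 × 14.007 = 14.007
Sum: 7×12.011 + 5×1.008 + 1×14.007 = 103.124 → 103.12 g/mol.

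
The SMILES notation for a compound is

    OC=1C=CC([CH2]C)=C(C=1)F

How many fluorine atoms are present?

Scan the SMILES for F atoms (remember two-letter symbols like Cl and Br are single atoms).
Fluorine count: 1.

1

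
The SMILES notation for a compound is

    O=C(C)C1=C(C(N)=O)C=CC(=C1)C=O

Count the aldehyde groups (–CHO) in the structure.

The aldehyde motif appears at heavy-atom position 13 in the SMILES.
Other groups present: 1 amide, 1 ketone.
Aldehyde count: 1.

1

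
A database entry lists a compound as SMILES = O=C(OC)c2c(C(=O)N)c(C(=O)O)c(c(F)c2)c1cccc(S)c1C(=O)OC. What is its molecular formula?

C18H14FNO7S

Walk through each heavy atom and fill implicit hydrogens from standard valence (C 4, N 3, O 2, S 2, halogen 1); for lowercase aromatic atoms, an aromatic c carries 1 H when it has two neighbours and 0 H with three, and aromatic n carries 0 H:
  atom 1: O, bond orders sum to 2 (valence 2) → 0 H
  atom 2: C, bond orders sum to 4 (valence 4) → 0 H
  atom 3: O, bond orders sum to 2 (valence 2) → 0 H
  atom 4: C, bond orders sum to 1 (valence 4) → 3 H
  atom 5: aromatic c, 3 neighbours → 0 H
  atom 6: aromatic c, 3 neighbours → 0 H
  atom 7: C, bond orders sum to 4 (valence 4) → 0 H
  atom 8: O, bond orders sum to 2 (valence 2) → 0 H
  atom 9: N, bond orders sum to 1 (valence 3) → 2 H
  atom 10: aromatic c, 3 neighbours → 0 H
  atom 11: C, bond orders sum to 4 (valence 4) → 0 H
  atom 12: O, bond orders sum to 2 (valence 2) → 0 H
  atom 13: O, bond orders sum to 1 (valence 2) → 1 H
  atom 14: aromatic c, 3 neighbours → 0 H
  atom 15: aromatic c, 3 neighbours → 0 H
  atom 16: F (halogen, monovalent) → 0 H
  atom 17: aromatic c, 2 neighbours → 1 H
  atom 18: aromatic c, 3 neighbours → 0 H
  atom 19: aromatic c, 2 neighbours → 1 H
  atom 20: aromatic c, 2 neighbours → 1 H
  atom 21: aromatic c, 2 neighbours → 1 H
  atom 22: aromatic c, 3 neighbours → 0 H
  atom 23: S, bond orders sum to 1 (valence 2) → 1 H
  atom 24: aromatic c, 3 neighbours → 0 H
  atom 25: C, bond orders sum to 4 (valence 4) → 0 H
  atom 26: O, bond orders sum to 2 (valence 2) → 0 H
  atom 27: O, bond orders sum to 2 (valence 2) → 0 H
  atom 28: C, bond orders sum to 1 (valence 4) → 3 H
Totals → C:18, H:14, F:1, N:1, O:7, S:1.
In Hill order: C18H14FNO7S.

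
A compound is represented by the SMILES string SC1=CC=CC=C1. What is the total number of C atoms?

Count every carbon token in the SMILES (each C, including those in ring-closure positions and inside branches).
Carbon count: 6.

6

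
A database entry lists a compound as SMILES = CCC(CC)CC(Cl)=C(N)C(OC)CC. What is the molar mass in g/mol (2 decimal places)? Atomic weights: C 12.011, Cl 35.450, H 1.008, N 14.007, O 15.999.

233.78 g/mol

First, the molecular formula is C12H24ClNO (counting implicit H from valence).
  C: 12 × 12.011 = 144.132
  Cl: 1 × 35.450 = 35.450
  H: 24 × 1.008 = 24.192
  N: 1 × 14.007 = 14.007
  O: 1 × 15.999 = 15.999
Sum: 12×12.011 + 1×35.450 + 24×1.008 + 1×14.007 + 1×15.999 = 233.780 → 233.78 g/mol.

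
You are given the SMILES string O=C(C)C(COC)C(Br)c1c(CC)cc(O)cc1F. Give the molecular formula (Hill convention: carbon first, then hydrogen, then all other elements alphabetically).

Walk through each heavy atom and fill implicit hydrogens from standard valence (C 4, N 3, O 2, S 2, halogen 1); for lowercase aromatic atoms, an aromatic c carries 1 H when it has two neighbours and 0 H with three, and aromatic n carries 0 H:
  atom 1: O, bond orders sum to 2 (valence 2) → 0 H
  atom 2: C, bond orders sum to 4 (valence 4) → 0 H
  atom 3: C, bond orders sum to 1 (valence 4) → 3 H
  atom 4: C, bond orders sum to 3 (valence 4) → 1 H
  atom 5: C, bond orders sum to 2 (valence 4) → 2 H
  atom 6: O, bond orders sum to 2 (valence 2) → 0 H
  atom 7: C, bond orders sum to 1 (valence 4) → 3 H
  atom 8: C, bond orders sum to 3 (valence 4) → 1 H
  atom 9: Br (halogen, monovalent) → 0 H
  atom 10: aromatic c, 3 neighbours → 0 H
  atom 11: aromatic c, 3 neighbours → 0 H
  atom 12: C, bond orders sum to 2 (valence 4) → 2 H
  atom 13: C, bond orders sum to 1 (valence 4) → 3 H
  atom 14: aromatic c, 2 neighbours → 1 H
  atom 15: aromatic c, 3 neighbours → 0 H
  atom 16: O, bond orders sum to 1 (valence 2) → 1 H
  atom 17: aromatic c, 2 neighbours → 1 H
  atom 18: aromatic c, 3 neighbours → 0 H
  atom 19: F (halogen, monovalent) → 0 H
Totals → C:14, H:18, Br:1, F:1, O:3.

C14H18BrFO3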